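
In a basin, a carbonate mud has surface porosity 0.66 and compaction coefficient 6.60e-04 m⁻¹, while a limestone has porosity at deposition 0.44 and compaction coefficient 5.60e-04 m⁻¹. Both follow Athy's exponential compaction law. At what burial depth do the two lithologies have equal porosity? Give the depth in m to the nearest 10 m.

Working in km (1 km = 1000 m; c in km⁻¹ = c in m⁻¹ × 1000):
Set φ₀ₐ e^(−cₐZ) = φ₀ᵦ e^(−cᵦZ) ⇒ ln(φ₀ₐ/φ₀ᵦ) = (cₐ − cᵦ)·Z
Z = ln(0.66/0.44) / (0.66 − 0.56) = 0.4055 / 0.1 = 4.055 km

4050 m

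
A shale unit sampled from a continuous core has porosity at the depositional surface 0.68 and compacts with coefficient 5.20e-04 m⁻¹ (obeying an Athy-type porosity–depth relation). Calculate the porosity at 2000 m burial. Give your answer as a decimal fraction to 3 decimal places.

Working in km (1 km = 1000 m; c in km⁻¹ = c in m⁻¹ × 1000):
n = n₀·exp(−c·Z) = 0.68 × exp(−0.52 × 2) = 0.68 × exp(−1.04)
  = 0.68 × 0.3535 = 0.2403

0.240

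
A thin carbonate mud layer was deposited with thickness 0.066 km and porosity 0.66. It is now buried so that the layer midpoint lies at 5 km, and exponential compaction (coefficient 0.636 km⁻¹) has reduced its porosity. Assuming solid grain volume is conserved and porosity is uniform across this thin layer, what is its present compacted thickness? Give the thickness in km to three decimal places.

0.023 km

Porosity at 5 km: n = 0.66·exp(−0.636×5) = 0.0274
Solid-volume conservation: h(1−n) = h₀(1−n₀) ⇒ h = h₀·(1−n₀)/(1−n)
h = 0.066 × (1 − 0.66)/(1 − 0.0274) = 0.066 × 0.3496 = 0.0231 km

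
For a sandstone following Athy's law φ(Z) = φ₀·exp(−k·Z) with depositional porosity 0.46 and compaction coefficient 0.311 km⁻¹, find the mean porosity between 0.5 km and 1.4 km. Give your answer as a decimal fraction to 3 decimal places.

⟨φ⟩ = (1/(Z₂−Z₁)) ∫ φ₀ e^(−kZ) dZ = φ₀·(e^(−k·Z₁) − e^(−k·Z₂)) / (k·(Z₂−Z₁))
e^(−0.311×0.5) = 0.8560; e^(−0.311×1.4) = 0.6470
⟨φ⟩ = 0.46 × (0.8560 − 0.6470) / (0.311 × 0.9) = 0.46 × 0.7466 = 0.3434

0.343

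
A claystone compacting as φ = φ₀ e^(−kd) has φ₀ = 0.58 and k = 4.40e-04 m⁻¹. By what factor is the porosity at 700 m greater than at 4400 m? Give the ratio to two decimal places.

Working in km (1 km = 1000 m; k in km⁻¹ = k in m⁻¹ × 1000):
φ(d₁)/φ(d₂) = e^(−k·d₁)/e^(−k·d₂) = e^{k(d₂−d₁)}
= exp(0.44 × 3.7) = exp(1.628) = 5.0937

5.09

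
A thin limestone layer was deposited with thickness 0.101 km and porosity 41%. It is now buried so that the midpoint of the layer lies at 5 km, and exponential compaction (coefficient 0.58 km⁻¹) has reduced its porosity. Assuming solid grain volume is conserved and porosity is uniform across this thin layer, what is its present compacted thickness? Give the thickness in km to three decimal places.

Porosity at 5 km: phi = 0.41·exp(−0.58×5) = 0.0226
Solid-volume conservation: h(1−phi) = h₀(1−phi₀) ⇒ h = h₀·(1−phi₀)/(1−phi)
h = 0.101 × (1 − 0.41)/(1 − 0.0226) = 0.101 × 0.6036 = 0.0610 km

0.061 km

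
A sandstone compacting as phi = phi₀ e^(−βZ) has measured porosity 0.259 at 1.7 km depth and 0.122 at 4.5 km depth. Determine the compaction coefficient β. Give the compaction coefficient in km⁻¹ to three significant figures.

0.269 km⁻¹

Athy: phi(Z) = phi₀ e^(−βZ) ⇒ phi₁/phi₂ = e^{β(Z₂−Z₁)} ⇒ β = ln(phi₁/phi₂)/(Z₂−Z₁)
β = ln(0.259/0.122) / (4.5 − 1.7) = ln(2.123) / 2.8 = 0.7528 / 2.8 = 0.2689 km⁻¹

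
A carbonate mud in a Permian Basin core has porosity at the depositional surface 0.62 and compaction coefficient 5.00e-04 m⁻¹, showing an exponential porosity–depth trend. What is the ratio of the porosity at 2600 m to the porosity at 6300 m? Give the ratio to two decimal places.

6.36

Working in km (1 km = 1000 m; c in km⁻¹ = c in m⁻¹ × 1000):
phi(Z₁)/phi(Z₂) = e^(−c·Z₁)/e^(−c·Z₂) = e^{c(Z₂−Z₁)}
= exp(0.5 × 3.7) = exp(1.85) = 6.3598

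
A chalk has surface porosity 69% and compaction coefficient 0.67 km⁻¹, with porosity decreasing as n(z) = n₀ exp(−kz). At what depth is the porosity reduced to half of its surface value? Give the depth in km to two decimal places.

n/n₀ = 1/2 ⇒ exp(−k·z) = 1/2 ⇒ z = ln(2) / k
z = 0.6931 / 0.67 = 1.035 km

1.03 km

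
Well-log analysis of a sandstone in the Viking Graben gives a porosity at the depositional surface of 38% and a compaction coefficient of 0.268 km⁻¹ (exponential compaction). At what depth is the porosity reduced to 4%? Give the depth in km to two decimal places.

Invert Athy's law: Z = ln(phi₀/phi) / c
Z = ln(0.38/0.04) / 0.268 = ln(9.5) / 0.268 = 2.2513 / 0.268 = 8.400 km

8.40 km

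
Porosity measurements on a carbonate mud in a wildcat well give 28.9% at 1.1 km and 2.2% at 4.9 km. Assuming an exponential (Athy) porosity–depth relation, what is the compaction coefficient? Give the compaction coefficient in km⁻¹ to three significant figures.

0.678 km⁻¹

Athy: phi(z) = phi₀ e^(−cz) ⇒ phi₁/phi₂ = e^{c(z₂−z₁)} ⇒ c = ln(phi₁/phi₂)/(z₂−z₁)
c = ln(0.289/0.022) / (4.9 − 1.1) = ln(13.14) / 3.8 = 2.5754 / 3.8 = 0.6777 km⁻¹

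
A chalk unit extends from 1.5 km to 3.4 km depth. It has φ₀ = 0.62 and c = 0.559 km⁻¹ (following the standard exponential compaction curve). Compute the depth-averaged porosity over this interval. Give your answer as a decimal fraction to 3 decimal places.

⟨φ⟩ = (1/(d₂−d₁)) ∫ φ₀ e^(−cd) dd = φ₀·(e^(−c·d₁) − e^(−c·d₂)) / (c·(d₂−d₁))
e^(−0.559×1.5) = 0.4324; e^(−0.559×3.4) = 0.1495
⟨φ⟩ = 0.62 × (0.4324 − 0.1495) / (0.559 × 1.9) = 0.62 × 0.2663 = 0.1651

0.165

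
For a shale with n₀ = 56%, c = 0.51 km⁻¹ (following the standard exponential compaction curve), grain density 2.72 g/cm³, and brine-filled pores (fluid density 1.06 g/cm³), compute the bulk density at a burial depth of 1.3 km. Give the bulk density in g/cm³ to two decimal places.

Porosity at depth: n = 0.56·exp(−0.51×1.3) = 0.56×0.5153 = 0.2886
Bulk density: ρ_b = (1−n)ρ_g + n·ρ_f = 0.7114×2.72 + 0.2886×1.06
       = 1.935 + 0.306 = 2.241 g/cm³

2.24 g/cm³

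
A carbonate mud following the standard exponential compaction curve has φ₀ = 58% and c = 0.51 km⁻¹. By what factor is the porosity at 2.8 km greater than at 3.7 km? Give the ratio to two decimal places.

1.58

φ(Z₁)/φ(Z₂) = e^(−c·Z₁)/e^(−c·Z₂) = e^{c(Z₂−Z₁)}
= exp(0.51 × 0.9) = exp(0.459) = 1.5825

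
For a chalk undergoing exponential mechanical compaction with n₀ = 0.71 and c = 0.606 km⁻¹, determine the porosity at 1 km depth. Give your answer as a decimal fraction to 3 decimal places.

0.387

n = n₀·exp(−c·d) = 0.71 × exp(−0.606 × 1) = 0.71 × exp(−0.606)
  = 0.71 × 0.5455 = 0.3873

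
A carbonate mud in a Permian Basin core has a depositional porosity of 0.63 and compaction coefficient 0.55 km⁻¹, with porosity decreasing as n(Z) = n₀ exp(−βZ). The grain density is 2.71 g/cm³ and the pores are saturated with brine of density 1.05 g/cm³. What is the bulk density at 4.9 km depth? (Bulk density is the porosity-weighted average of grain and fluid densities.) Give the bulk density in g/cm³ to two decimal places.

Porosity at depth: n = 0.63·exp(−0.55×4.9) = 0.63×0.0675 = 0.0426
Bulk density: ρ_b = (1−n)ρ_g + n·ρ_f = 0.9574×2.71 + 0.0426×1.05
       = 2.595 + 0.045 = 2.639 g/cm³

2.64 g/cm³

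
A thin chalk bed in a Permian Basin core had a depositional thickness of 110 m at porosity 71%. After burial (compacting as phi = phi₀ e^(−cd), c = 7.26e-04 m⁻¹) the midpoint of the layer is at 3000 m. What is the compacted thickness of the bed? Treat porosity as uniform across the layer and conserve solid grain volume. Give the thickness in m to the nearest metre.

Working in km (1 km = 1000 m; c in km⁻¹ = c in m⁻¹ × 1000):
Porosity at 3 km: phi = 0.71·exp(−0.726×3) = 0.0804
Solid-volume conservation: h(1−phi) = h₀(1−phi₀) ⇒ h = h₀·(1−phi₀)/(1−phi)
h = 0.11 × (1 − 0.71)/(1 − 0.0804) = 0.11 × 0.3154 = 0.0347 km

35 m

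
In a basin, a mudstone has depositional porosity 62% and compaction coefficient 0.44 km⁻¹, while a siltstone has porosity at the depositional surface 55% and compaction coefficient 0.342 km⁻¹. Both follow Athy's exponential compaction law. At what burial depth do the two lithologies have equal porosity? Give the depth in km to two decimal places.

Set φ₀ₐ e^(−cₐZ) = φ₀ᵦ e^(−cᵦZ) ⇒ ln(φ₀ₐ/φ₀ᵦ) = (cₐ − cᵦ)·Z
Z = ln(0.62/0.55) / (0.44 − 0.342) = 0.1198 / 0.098 = 1.222 km

1.22 km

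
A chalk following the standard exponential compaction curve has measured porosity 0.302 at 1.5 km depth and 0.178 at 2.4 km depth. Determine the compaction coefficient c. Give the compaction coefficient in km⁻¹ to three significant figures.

Athy: n(d) = n₀ e^(−cd) ⇒ n₁/n₂ = e^{c(d₂−d₁)} ⇒ c = ln(n₁/n₂)/(d₂−d₁)
c = ln(0.302/0.178) / (2.4 − 1.5) = ln(1.697) / 0.9 = 0.5286 / 0.9 = 0.5874 km⁻¹

0.587 km⁻¹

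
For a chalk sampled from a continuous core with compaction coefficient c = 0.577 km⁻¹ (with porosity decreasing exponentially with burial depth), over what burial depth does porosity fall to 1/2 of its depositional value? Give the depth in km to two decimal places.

phi/phi₀ = 1/2 ⇒ exp(−c·Z) = 1/2 ⇒ Z = ln(2) / c
Z = 0.6931 / 0.577 = 1.201 km

1.20 km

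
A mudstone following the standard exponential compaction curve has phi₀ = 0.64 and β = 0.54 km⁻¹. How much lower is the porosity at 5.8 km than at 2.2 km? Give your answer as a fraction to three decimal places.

phi(2.2) = 0.64·e^(−0.54×2.2) = 0.1951
phi(5.8) = 0.64·e^(−0.54×5.8) = 0.0279
Δphi = 0.1951 − 0.0279 = 0.1672

0.167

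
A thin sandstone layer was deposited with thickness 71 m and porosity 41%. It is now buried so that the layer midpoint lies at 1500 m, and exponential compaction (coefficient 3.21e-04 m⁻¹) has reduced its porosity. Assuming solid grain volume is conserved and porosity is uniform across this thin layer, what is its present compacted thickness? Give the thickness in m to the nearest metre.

56 m

Working in km (1 km = 1000 m; β in km⁻¹ = β in m⁻¹ × 1000):
Porosity at 1.5 km: φ = 0.41·exp(−0.321×1.5) = 0.2533
Solid-volume conservation: h(1−φ) = h₀(1−φ₀) ⇒ h = h₀·(1−φ₀)/(1−φ)
h = 0.071 × (1 − 0.41)/(1 − 0.2533) = 0.071 × 0.7902 = 0.0561 km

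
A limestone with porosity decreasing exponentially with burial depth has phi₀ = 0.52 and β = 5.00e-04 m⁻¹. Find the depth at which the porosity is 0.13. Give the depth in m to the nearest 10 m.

Working in km (1 km = 1000 m; β in km⁻¹ = β in m⁻¹ × 1000):
Invert Athy's law: z = ln(phi₀/phi) / β
z = ln(0.52/0.13) / 0.5 = ln(4) / 0.5 = 1.3863 / 0.5 = 2.773 km

2770 m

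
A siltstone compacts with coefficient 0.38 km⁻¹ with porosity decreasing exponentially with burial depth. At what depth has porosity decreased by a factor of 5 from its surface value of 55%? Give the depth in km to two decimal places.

φ/φ₀ = 1/5 ⇒ exp(−β·Z) = 1/5 ⇒ Z = ln(5) / β
Z = 1.6094 / 0.38 = 4.235 km

4.24 km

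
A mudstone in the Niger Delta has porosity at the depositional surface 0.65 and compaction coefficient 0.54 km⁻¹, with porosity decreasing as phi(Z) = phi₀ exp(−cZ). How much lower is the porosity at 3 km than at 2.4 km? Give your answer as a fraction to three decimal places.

phi(2.4) = 0.65·e^(−0.54×2.4) = 0.1779
phi(3) = 0.65·e^(−0.54×3) = 0.1286
Δphi = 0.1779 − 0.1286 = 0.0492

0.049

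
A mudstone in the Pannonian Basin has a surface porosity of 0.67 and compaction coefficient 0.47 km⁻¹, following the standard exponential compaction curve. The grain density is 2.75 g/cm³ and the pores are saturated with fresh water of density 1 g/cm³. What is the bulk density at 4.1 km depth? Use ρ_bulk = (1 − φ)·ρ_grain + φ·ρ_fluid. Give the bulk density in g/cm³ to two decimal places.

Porosity at depth: n = 0.67·exp(−0.47×4.1) = 0.67×0.1456 = 0.0975
Bulk density: ρ_b = (1−n)ρ_g + n·ρ_f = 0.9025×2.75 + 0.0975×1
       = 2.482 + 0.098 = 2.579 g/cm³

2.58 g/cm³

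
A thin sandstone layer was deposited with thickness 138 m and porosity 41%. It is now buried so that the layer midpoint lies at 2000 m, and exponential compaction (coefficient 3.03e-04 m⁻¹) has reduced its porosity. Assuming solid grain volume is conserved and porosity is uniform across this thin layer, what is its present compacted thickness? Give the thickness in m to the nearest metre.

105 m

Working in km (1 km = 1000 m; c in km⁻¹ = c in m⁻¹ × 1000):
Porosity at 2 km: φ = 0.41·exp(−0.303×2) = 0.2237
Solid-volume conservation: h(1−φ) = h₀(1−φ₀) ⇒ h = h₀·(1−φ₀)/(1−φ)
h = 0.138 × (1 − 0.41)/(1 − 0.2237) = 0.138 × 0.7600 = 0.1049 km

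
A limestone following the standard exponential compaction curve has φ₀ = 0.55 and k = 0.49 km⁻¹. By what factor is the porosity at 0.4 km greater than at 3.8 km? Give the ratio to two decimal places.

φ(d₁)/φ(d₂) = e^(−k·d₁)/e^(−k·d₂) = e^{k(d₂−d₁)}
= exp(0.49 × 3.4) = exp(1.666) = 5.2910

5.29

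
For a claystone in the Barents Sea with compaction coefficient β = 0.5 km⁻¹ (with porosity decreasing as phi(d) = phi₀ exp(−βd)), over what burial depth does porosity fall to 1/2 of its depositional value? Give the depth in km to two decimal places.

1.39 km

phi/phi₀ = 1/2 ⇒ exp(−β·d) = 1/2 ⇒ d = ln(2) / β
d = 0.6931 / 0.5 = 1.386 km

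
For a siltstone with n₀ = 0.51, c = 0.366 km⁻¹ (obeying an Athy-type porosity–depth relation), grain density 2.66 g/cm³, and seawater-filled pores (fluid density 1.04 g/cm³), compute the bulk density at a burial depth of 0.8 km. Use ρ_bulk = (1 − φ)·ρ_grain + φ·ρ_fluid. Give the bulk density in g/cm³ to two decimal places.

2.04 g/cm³

Porosity at depth: n = 0.51·exp(−0.366×0.8) = 0.51×0.7462 = 0.3805
Bulk density: ρ_b = (1−n)ρ_g + n·ρ_f = 0.6195×2.66 + 0.3805×1.04
       = 1.648 + 0.396 = 2.044 g/cm³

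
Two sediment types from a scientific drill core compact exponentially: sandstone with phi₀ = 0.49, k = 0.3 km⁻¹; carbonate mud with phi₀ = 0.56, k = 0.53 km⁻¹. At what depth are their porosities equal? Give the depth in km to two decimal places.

Set phi₀ₐ e^(−kₐz) = phi₀ᵦ e^(−kᵦz) ⇒ ln(phi₀ₐ/phi₀ᵦ) = (kₐ − kᵦ)·z
z = ln(0.49/0.56) / (0.3 − 0.53) = -0.1335 / -0.23 = 0.581 km

0.58 km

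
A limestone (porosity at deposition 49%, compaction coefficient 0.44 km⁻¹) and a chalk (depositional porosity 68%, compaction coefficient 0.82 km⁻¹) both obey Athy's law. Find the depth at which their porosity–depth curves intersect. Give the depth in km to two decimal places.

0.86 km

Set φ₀ₐ e^(−cₐZ) = φ₀ᵦ e^(−cᵦZ) ⇒ ln(φ₀ₐ/φ₀ᵦ) = (cₐ − cᵦ)·Z
Z = ln(0.49/0.68) / (0.44 − 0.82) = -0.3277 / -0.38 = 0.862 km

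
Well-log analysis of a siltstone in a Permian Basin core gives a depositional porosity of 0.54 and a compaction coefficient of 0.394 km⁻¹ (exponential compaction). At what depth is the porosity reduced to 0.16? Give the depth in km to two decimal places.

Invert Athy's law: d = ln(n₀/n) / k
d = ln(0.54/0.16) / 0.394 = ln(3.375) / 0.394 = 1.2164 / 0.394 = 3.087 km

3.09 km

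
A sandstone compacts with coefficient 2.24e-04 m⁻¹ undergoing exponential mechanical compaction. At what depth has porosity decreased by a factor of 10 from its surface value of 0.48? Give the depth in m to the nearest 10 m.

10280 m

Working in km (1 km = 1000 m; β in km⁻¹ = β in m⁻¹ × 1000):
φ/φ₀ = 1/10 ⇒ exp(−β·d) = 1/10 ⇒ d = ln(10) / β
d = 2.3026 / 0.224 = 10.279 km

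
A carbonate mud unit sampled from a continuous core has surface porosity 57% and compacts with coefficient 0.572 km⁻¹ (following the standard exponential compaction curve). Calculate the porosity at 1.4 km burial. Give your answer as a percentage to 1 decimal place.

phi = phi₀·exp(−c·d) = 0.57 × exp(−0.572 × 1.4) = 0.57 × exp(−0.8008)
  = 0.57 × 0.4490 = 0.2559

25.6%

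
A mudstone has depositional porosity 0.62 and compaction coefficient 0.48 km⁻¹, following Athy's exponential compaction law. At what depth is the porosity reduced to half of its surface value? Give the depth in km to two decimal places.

n/n₀ = 1/2 ⇒ exp(−k·Z) = 1/2 ⇒ Z = ln(2) / k
Z = 0.6931 / 0.48 = 1.444 km

1.44 km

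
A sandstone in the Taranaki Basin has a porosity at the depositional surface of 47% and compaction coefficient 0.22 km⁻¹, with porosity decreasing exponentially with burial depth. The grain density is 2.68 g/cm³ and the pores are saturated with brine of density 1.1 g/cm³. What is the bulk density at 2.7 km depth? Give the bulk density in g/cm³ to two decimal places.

2.27 g/cm³

Porosity at depth: phi = 0.47·exp(−0.22×2.7) = 0.47×0.5521 = 0.2595
Bulk density: ρ_b = (1−phi)ρ_g + phi·ρ_f = 0.7405×2.68 + 0.2595×1.1
       = 1.985 + 0.285 = 2.270 g/cm³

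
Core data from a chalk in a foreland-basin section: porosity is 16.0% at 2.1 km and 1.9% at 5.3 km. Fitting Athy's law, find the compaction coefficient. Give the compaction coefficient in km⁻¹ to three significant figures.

0.666 km⁻¹

Athy: phi(d) = phi₀ e^(−βd) ⇒ phi₁/phi₂ = e^{β(d₂−d₁)} ⇒ β = ln(phi₁/phi₂)/(d₂−d₁)
β = ln(0.16/0.019) / (5.3 − 2.1) = ln(8.421) / 3.2 = 2.1307 / 3.2 = 0.6659 km⁻¹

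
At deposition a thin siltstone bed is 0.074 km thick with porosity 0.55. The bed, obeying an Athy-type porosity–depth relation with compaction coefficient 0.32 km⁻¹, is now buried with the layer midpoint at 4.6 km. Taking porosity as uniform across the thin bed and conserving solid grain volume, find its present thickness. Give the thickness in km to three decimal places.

Porosity at 4.6 km: phi = 0.55·exp(−0.32×4.6) = 0.1262
Solid-volume conservation: h(1−phi) = h₀(1−phi₀) ⇒ h = h₀·(1−phi₀)/(1−phi)
h = 0.074 × (1 − 0.55)/(1 − 0.1262) = 0.074 × 0.5150 = 0.0381 km

0.038 km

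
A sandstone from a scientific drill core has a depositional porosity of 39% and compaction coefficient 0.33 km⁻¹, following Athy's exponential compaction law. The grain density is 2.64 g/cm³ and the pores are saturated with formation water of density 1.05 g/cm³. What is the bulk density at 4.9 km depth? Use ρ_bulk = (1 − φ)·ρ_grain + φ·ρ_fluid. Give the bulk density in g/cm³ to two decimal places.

2.52 g/cm³

Porosity at depth: φ = 0.39·exp(−0.33×4.9) = 0.39×0.1985 = 0.0774
Bulk density: ρ_b = (1−φ)ρ_g + φ·ρ_f = 0.9226×2.64 + 0.0774×1.05
       = 2.436 + 0.081 = 2.517 g/cm³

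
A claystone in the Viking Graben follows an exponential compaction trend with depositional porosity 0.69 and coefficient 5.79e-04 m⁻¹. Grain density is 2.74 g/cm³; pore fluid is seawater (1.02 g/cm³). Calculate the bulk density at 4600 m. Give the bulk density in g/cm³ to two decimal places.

2.66 g/cm³

Working in km (1 km = 1000 m; β in km⁻¹ = β in m⁻¹ × 1000):
Porosity at depth: φ = 0.69·exp(−0.579×4.6) = 0.69×0.0697 = 0.0481
Bulk density: ρ_b = (1−φ)ρ_g + φ·ρ_f = 0.9519×2.74 + 0.0481×1.02
       = 2.608 + 0.049 = 2.657 g/cm³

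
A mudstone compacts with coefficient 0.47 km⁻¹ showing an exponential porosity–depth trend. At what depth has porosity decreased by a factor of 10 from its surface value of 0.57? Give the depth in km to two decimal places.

phi/phi₀ = 1/10 ⇒ exp(−β·Z) = 1/10 ⇒ Z = ln(10) / β
Z = 2.3026 / 0.47 = 4.899 km

4.90 km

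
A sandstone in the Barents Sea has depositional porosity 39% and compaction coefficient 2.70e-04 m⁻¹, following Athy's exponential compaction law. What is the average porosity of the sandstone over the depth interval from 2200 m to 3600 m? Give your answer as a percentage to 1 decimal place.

17.9%

Working in km (1 km = 1000 m; β in km⁻¹ = β in m⁻¹ × 1000):
⟨φ⟩ = (1/(Z₂−Z₁)) ∫ φ₀ e^(−βZ) dZ = φ₀·(e^(−β·Z₁) − e^(−β·Z₂)) / (β·(Z₂−Z₁))
e^(−0.27×2.2) = 0.5521; e^(−0.27×3.6) = 0.3783
⟨φ⟩ = 0.39 × (0.5521 − 0.3783) / (0.27 × 1.4) = 0.39 × 0.4598 = 0.1793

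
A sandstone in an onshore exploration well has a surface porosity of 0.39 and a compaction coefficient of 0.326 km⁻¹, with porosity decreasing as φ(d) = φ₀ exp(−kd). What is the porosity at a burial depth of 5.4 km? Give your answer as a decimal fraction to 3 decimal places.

0.067

φ = φ₀·exp(−k·d) = 0.39 × exp(−0.326 × 5.4) = 0.39 × exp(−1.76)
  = 0.39 × 0.1720 = 0.0671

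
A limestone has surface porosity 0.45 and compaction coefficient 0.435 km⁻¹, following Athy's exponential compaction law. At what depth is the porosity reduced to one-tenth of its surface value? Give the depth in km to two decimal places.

n/n₀ = 1/10 ⇒ exp(−k·Z) = 1/10 ⇒ Z = ln(10) / k
Z = 2.3026 / 0.435 = 5.293 km

5.29 km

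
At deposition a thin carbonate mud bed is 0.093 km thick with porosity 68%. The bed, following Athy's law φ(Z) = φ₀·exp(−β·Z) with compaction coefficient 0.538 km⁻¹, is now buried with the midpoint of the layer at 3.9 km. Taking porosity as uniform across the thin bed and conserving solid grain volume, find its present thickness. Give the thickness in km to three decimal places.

0.032 km

Porosity at 3.9 km: φ = 0.68·exp(−0.538×3.9) = 0.0834
Solid-volume conservation: h(1−φ) = h₀(1−φ₀) ⇒ h = h₀·(1−φ₀)/(1−φ)
h = 0.093 × (1 − 0.68)/(1 − 0.0834) = 0.093 × 0.3491 = 0.0325 km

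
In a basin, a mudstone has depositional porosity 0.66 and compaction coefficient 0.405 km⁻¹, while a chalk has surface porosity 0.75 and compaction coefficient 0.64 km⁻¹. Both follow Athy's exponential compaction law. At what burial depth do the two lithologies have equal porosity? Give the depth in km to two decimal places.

Set phi₀ₐ e^(−cₐZ) = phi₀ᵦ e^(−cᵦZ) ⇒ ln(phi₀ₐ/phi₀ᵦ) = (cₐ − cᵦ)·Z
Z = ln(0.66/0.75) / (0.405 − 0.64) = -0.1278 / -0.235 = 0.544 km

0.54 km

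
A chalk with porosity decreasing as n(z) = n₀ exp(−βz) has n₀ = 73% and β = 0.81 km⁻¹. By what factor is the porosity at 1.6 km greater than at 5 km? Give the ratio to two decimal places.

15.71

n(z₁)/n(z₂) = e^(−β·z₁)/e^(−β·z₂) = e^{β(z₂−z₁)}
= exp(0.81 × 3.4) = exp(2.754) = 15.7053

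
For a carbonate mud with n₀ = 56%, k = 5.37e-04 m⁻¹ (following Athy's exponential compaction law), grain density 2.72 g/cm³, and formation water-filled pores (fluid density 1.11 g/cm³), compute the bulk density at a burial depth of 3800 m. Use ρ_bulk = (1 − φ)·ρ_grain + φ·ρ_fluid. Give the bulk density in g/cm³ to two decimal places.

Working in km (1 km = 1000 m; k in km⁻¹ = k in m⁻¹ × 1000):
Porosity at depth: n = 0.56·exp(−0.537×3.8) = 0.56×0.1300 = 0.0728
Bulk density: ρ_b = (1−n)ρ_g + n·ρ_f = 0.9272×2.72 + 0.0728×1.11
       = 2.522 + 0.081 = 2.603 g/cm³

2.60 g/cm³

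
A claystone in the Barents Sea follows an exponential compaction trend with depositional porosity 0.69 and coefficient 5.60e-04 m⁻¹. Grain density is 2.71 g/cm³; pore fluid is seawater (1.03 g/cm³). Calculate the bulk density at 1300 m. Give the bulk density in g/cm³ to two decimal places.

Working in km (1 km = 1000 m; k in km⁻¹ = k in m⁻¹ × 1000):
Porosity at depth: n = 0.69·exp(−0.56×1.3) = 0.69×0.4829 = 0.3332
Bulk density: ρ_b = (1−n)ρ_g + n·ρ_f = 0.6668×2.71 + 0.3332×1.03
       = 1.807 + 0.343 = 2.150 g/cm³

2.15 g/cm³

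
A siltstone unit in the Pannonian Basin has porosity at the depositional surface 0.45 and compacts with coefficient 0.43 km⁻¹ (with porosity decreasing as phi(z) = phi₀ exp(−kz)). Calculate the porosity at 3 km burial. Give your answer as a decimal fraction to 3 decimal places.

phi = phi₀·exp(−k·z) = 0.45 × exp(−0.43 × 3) = 0.45 × exp(−1.29)
  = 0.45 × 0.2753 = 0.1239

0.124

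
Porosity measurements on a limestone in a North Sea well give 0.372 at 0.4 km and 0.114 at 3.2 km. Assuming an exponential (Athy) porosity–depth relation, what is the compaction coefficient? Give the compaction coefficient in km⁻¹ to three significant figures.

Athy: φ(d) = φ₀ e^(−kd) ⇒ φ₁/φ₂ = e^{k(d₂−d₁)} ⇒ k = ln(φ₁/φ₂)/(d₂−d₁)
k = ln(0.372/0.114) / (3.2 − 0.4) = ln(3.263) / 2.8 = 1.1827 / 2.8 = 0.4224 km⁻¹

0.422 km⁻¹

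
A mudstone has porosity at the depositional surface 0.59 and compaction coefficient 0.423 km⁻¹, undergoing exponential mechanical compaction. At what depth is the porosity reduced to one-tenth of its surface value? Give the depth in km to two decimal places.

n/n₀ = 1/10 ⇒ exp(−β·d) = 1/10 ⇒ d = ln(10) / β
d = 2.3026 / 0.423 = 5.443 km

5.44 km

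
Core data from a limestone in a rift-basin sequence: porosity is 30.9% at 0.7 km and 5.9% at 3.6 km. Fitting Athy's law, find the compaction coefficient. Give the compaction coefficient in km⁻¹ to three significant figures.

0.571 km⁻¹

Athy: φ(d) = φ₀ e^(−kd) ⇒ φ₁/φ₂ = e^{k(d₂−d₁)} ⇒ k = ln(φ₁/φ₂)/(d₂−d₁)
k = ln(0.309/0.059) / (3.6 − 0.7) = ln(5.237) / 2.9 = 1.6558 / 2.9 = 0.571 km⁻¹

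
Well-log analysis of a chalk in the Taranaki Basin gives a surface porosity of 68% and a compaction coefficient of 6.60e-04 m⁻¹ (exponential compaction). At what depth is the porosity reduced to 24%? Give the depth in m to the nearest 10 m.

1580 m

Working in km (1 km = 1000 m; c in km⁻¹ = c in m⁻¹ × 1000):
Invert Athy's law: d = ln(phi₀/phi) / c
d = ln(0.68/0.24) / 0.66 = ln(2.833) / 0.66 = 1.0415 / 0.66 = 1.578 km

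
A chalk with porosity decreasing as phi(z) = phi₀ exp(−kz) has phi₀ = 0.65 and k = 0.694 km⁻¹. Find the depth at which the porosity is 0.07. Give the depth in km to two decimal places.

3.21 km

Invert Athy's law: z = ln(phi₀/phi) / k
z = ln(0.65/0.07) / 0.694 = ln(9.286) / 0.694 = 2.2285 / 0.694 = 3.211 km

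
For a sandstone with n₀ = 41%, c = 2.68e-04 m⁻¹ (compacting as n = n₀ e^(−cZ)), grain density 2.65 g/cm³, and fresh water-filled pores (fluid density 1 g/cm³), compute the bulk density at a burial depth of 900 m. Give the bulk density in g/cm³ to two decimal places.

Working in km (1 km = 1000 m; c in km⁻¹ = c in m⁻¹ × 1000):
Porosity at depth: n = 0.41·exp(−0.268×0.9) = 0.41×0.7857 = 0.3221
Bulk density: ρ_b = (1−n)ρ_g + n·ρ_f = 0.6779×2.65 + 0.3221×1
       = 1.796 + 0.322 = 2.118 g/cm³

2.12 g/cm³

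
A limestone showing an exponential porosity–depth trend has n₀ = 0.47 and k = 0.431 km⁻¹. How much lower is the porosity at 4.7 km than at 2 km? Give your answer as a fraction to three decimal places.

n(2) = 0.47·e^(−0.431×2) = 0.1985
n(4.7) = 0.47·e^(−0.431×4.7) = 0.0620
Δn = 0.1985 − 0.0620 = 0.1365

0.136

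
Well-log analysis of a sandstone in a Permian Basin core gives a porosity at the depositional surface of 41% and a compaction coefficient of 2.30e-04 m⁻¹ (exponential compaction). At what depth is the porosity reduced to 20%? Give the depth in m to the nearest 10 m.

Working in km (1 km = 1000 m; β in km⁻¹ = β in m⁻¹ × 1000):
Invert Athy's law: Z = ln(phi₀/phi) / β
Z = ln(0.41/0.2) / 0.23 = ln(2.05) / 0.23 = 0.7178 / 0.23 = 3.121 km

3120 m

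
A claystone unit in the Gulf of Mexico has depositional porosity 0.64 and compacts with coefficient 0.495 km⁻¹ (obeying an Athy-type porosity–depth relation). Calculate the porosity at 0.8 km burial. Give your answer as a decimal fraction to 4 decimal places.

0.4307

φ = φ₀·exp(−k·Z) = 0.64 × exp(−0.495 × 0.8) = 0.64 × exp(−0.396)
  = 0.64 × 0.6730 = 0.4307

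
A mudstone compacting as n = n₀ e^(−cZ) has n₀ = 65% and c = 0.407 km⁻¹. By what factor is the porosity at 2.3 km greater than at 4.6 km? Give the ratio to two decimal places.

2.55

n(Z₁)/n(Z₂) = e^(−c·Z₁)/e^(−c·Z₂) = e^{c(Z₂−Z₁)}
= exp(0.407 × 2.3) = exp(0.9361) = 2.5500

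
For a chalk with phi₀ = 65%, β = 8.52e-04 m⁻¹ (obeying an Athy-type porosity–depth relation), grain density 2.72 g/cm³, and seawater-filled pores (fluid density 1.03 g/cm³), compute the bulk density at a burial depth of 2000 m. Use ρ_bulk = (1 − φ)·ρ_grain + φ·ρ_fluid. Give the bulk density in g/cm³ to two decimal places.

Working in km (1 km = 1000 m; β in km⁻¹ = β in m⁻¹ × 1000):
Porosity at depth: phi = 0.65·exp(−0.852×2) = 0.65×0.1820 = 0.1183
Bulk density: ρ_b = (1−phi)ρ_g + phi·ρ_f = 0.8817×2.72 + 0.1183×1.03
       = 2.398 + 0.122 = 2.520 g/cm³

2.52 g/cm³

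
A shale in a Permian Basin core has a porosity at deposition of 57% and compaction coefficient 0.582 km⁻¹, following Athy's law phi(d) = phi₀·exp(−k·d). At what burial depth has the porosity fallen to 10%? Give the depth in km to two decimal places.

2.99 km

Invert Athy's law: d = ln(phi₀/phi) / k
d = ln(0.57/0.1) / 0.582 = ln(5.7) / 0.582 = 1.7405 / 0.582 = 2.990 km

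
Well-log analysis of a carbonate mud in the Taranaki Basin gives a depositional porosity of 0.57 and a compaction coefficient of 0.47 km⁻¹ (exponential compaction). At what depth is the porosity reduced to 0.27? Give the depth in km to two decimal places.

1.59 km

Invert Athy's law: d = ln(φ₀/φ) / k
d = ln(0.57/0.27) / 0.47 = ln(2.111) / 0.47 = 0.7472 / 0.47 = 1.590 km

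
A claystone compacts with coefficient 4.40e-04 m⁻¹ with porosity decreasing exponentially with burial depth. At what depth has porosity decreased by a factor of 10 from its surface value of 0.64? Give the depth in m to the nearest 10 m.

Working in km (1 km = 1000 m; c in km⁻¹ = c in m⁻¹ × 1000):
φ/φ₀ = 1/10 ⇒ exp(−c·d) = 1/10 ⇒ d = ln(10) / c
d = 2.3026 / 0.44 = 5.233 km

5230 m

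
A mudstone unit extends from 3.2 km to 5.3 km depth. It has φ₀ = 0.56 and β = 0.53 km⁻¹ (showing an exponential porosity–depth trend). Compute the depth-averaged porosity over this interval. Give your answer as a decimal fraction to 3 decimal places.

⟨φ⟩ = (1/(d₂−d₁)) ∫ φ₀ e^(−βd) dd = φ₀·(e^(−β·d₁) − e^(−β·d₂)) / (β·(d₂−d₁))
e^(−0.53×3.2) = 0.1834; e^(−0.53×5.3) = 0.0603
⟨φ⟩ = 0.56 × (0.1834 − 0.0603) / (0.53 × 2.1) = 0.56 × 0.1106 = 0.0620

0.062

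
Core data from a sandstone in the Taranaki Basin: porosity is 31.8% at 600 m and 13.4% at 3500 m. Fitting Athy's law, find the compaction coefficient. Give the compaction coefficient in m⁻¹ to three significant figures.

0.000298 m⁻¹

Working in km (1 km = 1000 m; c in km⁻¹ = c in m⁻¹ × 1000):
Athy: phi(d) = phi₀ e^(−cd) ⇒ phi₁/phi₂ = e^{c(d₂−d₁)} ⇒ c = ln(phi₁/phi₂)/(d₂−d₁)
c = ln(0.318/0.134) / (3.5 − 0.6) = ln(2.373) / 2.9 = 0.8642 / 2.9 = 0.298 km⁻¹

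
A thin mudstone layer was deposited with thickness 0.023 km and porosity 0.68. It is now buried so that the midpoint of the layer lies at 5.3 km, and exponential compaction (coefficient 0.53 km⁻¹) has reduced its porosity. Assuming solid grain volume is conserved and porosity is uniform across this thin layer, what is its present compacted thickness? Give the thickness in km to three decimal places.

0.008 km

Porosity at 5.3 km: phi = 0.68·exp(−0.53×5.3) = 0.0410
Solid-volume conservation: h(1−phi) = h₀(1−phi₀) ⇒ h = h₀·(1−phi₀)/(1−phi)
h = 0.023 × (1 − 0.68)/(1 − 0.0410) = 0.023 × 0.3337 = 0.0077 km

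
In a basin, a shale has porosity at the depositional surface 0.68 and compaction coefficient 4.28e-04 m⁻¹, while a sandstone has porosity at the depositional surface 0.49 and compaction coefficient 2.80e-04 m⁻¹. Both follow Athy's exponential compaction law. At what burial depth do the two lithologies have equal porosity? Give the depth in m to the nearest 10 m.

Working in km (1 km = 1000 m; c in km⁻¹ = c in m⁻¹ × 1000):
Set phi₀ₐ e^(−cₐZ) = phi₀ᵦ e^(−cᵦZ) ⇒ ln(phi₀ₐ/phi₀ᵦ) = (cₐ − cᵦ)·Z
Z = ln(0.68/0.49) / (0.428 − 0.28) = 0.3277 / 0.148 = 2.214 km

2210 m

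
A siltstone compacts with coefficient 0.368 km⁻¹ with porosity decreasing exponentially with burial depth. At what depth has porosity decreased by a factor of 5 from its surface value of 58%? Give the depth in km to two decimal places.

φ/φ₀ = 1/5 ⇒ exp(−k·d) = 1/5 ⇒ d = ln(5) / k
d = 1.6094 / 0.368 = 4.373 km

4.37 km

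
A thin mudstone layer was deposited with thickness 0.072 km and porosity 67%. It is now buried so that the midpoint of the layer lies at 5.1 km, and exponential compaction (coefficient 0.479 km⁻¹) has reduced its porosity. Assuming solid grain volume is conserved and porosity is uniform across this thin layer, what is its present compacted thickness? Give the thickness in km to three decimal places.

Porosity at 5.1 km: n = 0.67·exp(−0.479×5.1) = 0.0582
Solid-volume conservation: h(1−n) = h₀(1−n₀) ⇒ h = h₀·(1−n₀)/(1−n)
h = 0.072 × (1 − 0.67)/(1 − 0.0582) = 0.072 × 0.3504 = 0.0252 km

0.025 km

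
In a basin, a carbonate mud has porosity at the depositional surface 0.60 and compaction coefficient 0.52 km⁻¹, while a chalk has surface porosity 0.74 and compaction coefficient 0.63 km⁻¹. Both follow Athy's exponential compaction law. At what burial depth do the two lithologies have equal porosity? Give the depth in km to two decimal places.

Set φ₀ₐ e^(−βₐd) = φ₀ᵦ e^(−βᵦd) ⇒ ln(φ₀ₐ/φ₀ᵦ) = (βₐ − βᵦ)·d
d = ln(0.6/0.74) / (0.52 − 0.63) = -0.2097 / -0.11 = 1.907 km

1.91 km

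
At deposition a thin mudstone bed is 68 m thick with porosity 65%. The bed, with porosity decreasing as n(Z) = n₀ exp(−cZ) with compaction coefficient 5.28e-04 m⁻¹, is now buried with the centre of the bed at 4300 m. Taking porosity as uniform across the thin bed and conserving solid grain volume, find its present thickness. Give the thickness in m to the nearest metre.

26 m

Working in km (1 km = 1000 m; c in km⁻¹ = c in m⁻¹ × 1000):
Porosity at 4.3 km: n = 0.65·exp(−0.528×4.3) = 0.0671
Solid-volume conservation: h(1−n) = h₀(1−n₀) ⇒ h = h₀·(1−n₀)/(1−n)
h = 0.068 × (1 − 0.65)/(1 − 0.0671) = 0.068 × 0.3752 = 0.0255 km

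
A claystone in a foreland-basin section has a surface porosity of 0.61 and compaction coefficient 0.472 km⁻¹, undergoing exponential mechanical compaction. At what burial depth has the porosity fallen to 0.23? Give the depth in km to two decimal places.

2.07 km

Invert Athy's law: z = ln(phi₀/phi) / c
z = ln(0.61/0.23) / 0.472 = ln(2.652) / 0.472 = 0.9754 / 0.472 = 2.066 km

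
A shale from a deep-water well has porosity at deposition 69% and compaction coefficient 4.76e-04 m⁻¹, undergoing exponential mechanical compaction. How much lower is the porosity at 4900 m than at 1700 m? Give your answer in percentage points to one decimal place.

Working in km (1 km = 1000 m; k in km⁻¹ = k in m⁻¹ × 1000):
n(1.7) = 0.69·e^(−0.476×1.7) = 0.3072
n(4.9) = 0.69·e^(−0.476×4.9) = 0.0670
Δn = 0.3072 − 0.0670 = 0.2402

24.0 percentage points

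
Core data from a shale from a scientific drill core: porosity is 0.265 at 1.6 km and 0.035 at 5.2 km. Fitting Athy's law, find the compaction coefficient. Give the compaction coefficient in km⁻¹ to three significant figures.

Athy: φ(Z) = φ₀ e^(−kZ) ⇒ φ₁/φ₂ = e^{k(Z₂−Z₁)} ⇒ k = ln(φ₁/φ₂)/(Z₂−Z₁)
k = ln(0.265/0.035) / (5.2 − 1.6) = ln(7.571) / 3.6 = 2.0244 / 3.6 = 0.5623 km⁻¹

0.562 km⁻¹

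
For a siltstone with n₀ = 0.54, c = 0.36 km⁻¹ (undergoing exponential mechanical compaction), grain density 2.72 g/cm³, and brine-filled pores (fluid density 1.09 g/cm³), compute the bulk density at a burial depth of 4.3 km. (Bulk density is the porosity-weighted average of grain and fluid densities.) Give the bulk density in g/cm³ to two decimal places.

Porosity at depth: n = 0.54·exp(−0.36×4.3) = 0.54×0.2127 = 0.1148
Bulk density: ρ_b = (1−n)ρ_g + n·ρ_f = 0.8852×2.72 + 0.1148×1.09
       = 2.408 + 0.125 = 2.533 g/cm³

2.53 g/cm³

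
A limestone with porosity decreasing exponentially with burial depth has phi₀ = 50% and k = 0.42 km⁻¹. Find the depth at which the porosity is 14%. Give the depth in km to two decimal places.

3.03 km

Invert Athy's law: z = ln(phi₀/phi) / k
z = ln(0.5/0.14) / 0.42 = ln(3.571) / 0.42 = 1.2730 / 0.42 = 3.031 km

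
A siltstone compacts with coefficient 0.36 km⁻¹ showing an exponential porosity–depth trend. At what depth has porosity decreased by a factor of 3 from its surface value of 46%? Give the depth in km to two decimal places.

3.05 km

phi/phi₀ = 1/3 ⇒ exp(−k·d) = 1/3 ⇒ d = ln(3) / k
d = 1.0986 / 0.36 = 3.052 km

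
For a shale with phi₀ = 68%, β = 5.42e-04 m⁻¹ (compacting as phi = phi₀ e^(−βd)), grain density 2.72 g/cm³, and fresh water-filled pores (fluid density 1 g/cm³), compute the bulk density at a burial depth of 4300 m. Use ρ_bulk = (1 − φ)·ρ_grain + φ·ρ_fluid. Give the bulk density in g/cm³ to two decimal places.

2.61 g/cm³

Working in km (1 km = 1000 m; β in km⁻¹ = β in m⁻¹ × 1000):
Porosity at depth: phi = 0.68·exp(−0.542×4.3) = 0.68×0.0972 = 0.0661
Bulk density: ρ_b = (1−phi)ρ_g + phi·ρ_f = 0.9339×2.72 + 0.0661×1
       = 2.540 + 0.066 = 2.606 g/cm³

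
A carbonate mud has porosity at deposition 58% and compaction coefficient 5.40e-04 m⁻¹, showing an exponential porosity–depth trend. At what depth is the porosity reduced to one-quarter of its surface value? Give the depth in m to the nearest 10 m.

2570 m

Working in km (1 km = 1000 m; β in km⁻¹ = β in m⁻¹ × 1000):
n/n₀ = 1/4 ⇒ exp(−β·z) = 1/4 ⇒ z = ln(4) / β
z = 1.3863 / 0.54 = 2.567 km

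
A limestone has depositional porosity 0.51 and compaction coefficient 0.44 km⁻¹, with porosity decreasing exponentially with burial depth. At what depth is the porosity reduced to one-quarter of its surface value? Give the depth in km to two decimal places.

3.15 km

phi/phi₀ = 1/4 ⇒ exp(−k·d) = 1/4 ⇒ d = ln(4) / k
d = 1.3863 / 0.44 = 3.151 km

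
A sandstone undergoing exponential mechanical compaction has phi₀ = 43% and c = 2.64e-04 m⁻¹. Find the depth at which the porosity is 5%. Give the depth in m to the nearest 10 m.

Working in km (1 km = 1000 m; c in km⁻¹ = c in m⁻¹ × 1000):
Invert Athy's law: d = ln(phi₀/phi) / c
d = ln(0.43/0.05) / 0.264 = ln(8.6) / 0.264 = 2.1518 / 0.264 = 8.151 km

8150 m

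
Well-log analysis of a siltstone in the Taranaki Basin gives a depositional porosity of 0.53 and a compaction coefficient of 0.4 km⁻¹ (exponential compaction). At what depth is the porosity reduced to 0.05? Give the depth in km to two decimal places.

5.90 km

Invert Athy's law: Z = ln(φ₀/φ) / k
Z = ln(0.53/0.05) / 0.4 = ln(10.6) / 0.4 = 2.3609 / 0.4 = 5.902 km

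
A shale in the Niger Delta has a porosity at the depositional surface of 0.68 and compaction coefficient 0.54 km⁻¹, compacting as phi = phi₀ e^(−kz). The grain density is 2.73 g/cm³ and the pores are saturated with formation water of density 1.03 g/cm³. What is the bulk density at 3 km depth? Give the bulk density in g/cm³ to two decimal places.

2.50 g/cm³

Porosity at depth: phi = 0.68·exp(−0.54×3) = 0.68×0.1979 = 0.1346
Bulk density: ρ_b = (1−phi)ρ_g + phi·ρ_f = 0.8654×2.73 + 0.1346×1.03
       = 2.363 + 0.139 = 2.501 g/cm³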